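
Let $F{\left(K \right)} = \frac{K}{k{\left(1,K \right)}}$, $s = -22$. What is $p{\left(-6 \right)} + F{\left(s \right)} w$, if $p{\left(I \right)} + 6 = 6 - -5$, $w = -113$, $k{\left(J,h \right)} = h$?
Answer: $-108$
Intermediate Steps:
$F{\left(K \right)} = 1$ ($F{\left(K \right)} = \frac{K}{K} = 1$)
$p{\left(I \right)} = 5$ ($p{\left(I \right)} = -6 + \left(6 - -5\right) = -6 + \left(6 + 5\right) = -6 + 11 = 5$)
$p{\left(-6 \right)} + F{\left(s \right)} w = 5 + 1 \left(-113\right) = 5 - 113 = -108$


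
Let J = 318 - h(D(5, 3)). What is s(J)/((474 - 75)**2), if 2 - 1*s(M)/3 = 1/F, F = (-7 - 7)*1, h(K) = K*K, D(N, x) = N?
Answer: 29/742938 ≈ 3.9034e-5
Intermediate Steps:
h(K) = K**2
F = -14 (F = -14*1 = -14)
J = 293 (J = 318 - 1*5**2 = 318 - 1*25 = 318 - 25 = 293)
s(M) = 87/14 (s(M) = 6 - 3/(-14) = 6 - 3*(-1/14) = 6 + 3/14 = 87/14)
s(J)/((474 - 75)**2) = 87/(14*((474 - 75)**2)) = 87/(14*(399**2)) = (87/14)/159201 = (87/14)*(1/159201) = 29/742938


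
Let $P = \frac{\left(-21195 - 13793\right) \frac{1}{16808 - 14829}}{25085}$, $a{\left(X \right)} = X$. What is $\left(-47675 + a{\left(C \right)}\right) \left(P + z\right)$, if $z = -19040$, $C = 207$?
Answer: $\frac{44867078688775184}{49643215} \approx 9.0379 \cdot 10^{8}$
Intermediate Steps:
$P = - \frac{34988}{49643215}$ ($P = - \frac{34988}{1979} \cdot \frac{1}{25085} = \left(-34988\right) \frac{1}{1979} \cdot \frac{1}{25085} = \left(- \frac{34988}{1979}\right) \frac{1}{25085} = - \frac{34988}{49643215} \approx -0.00070479$)
$\left(-47675 + a{\left(C \right)}\right) \left(P + z\right) = \left(-47675 + 207\right) \left(- \frac{34988}{49643215} - 19040\right) = \left(-47468\right) \left(- \frac{945206848588}{49643215}\right) = \frac{44867078688775184}{49643215}$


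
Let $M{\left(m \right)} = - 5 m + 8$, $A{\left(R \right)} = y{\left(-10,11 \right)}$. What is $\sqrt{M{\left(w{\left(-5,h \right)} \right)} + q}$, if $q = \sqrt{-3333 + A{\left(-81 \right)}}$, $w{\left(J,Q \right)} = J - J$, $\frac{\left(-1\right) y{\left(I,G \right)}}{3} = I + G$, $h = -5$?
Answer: $\sqrt{8 + 2 i \sqrt{834}} \approx 5.758 + 5.0154 i$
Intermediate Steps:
$y{\left(I,G \right)} = - 3 G - 3 I$ ($y{\left(I,G \right)} = - 3 \left(I + G\right) = - 3 \left(G + I\right) = - 3 G - 3 I$)
$w{\left(J,Q \right)} = 0$
$A{\left(R \right)} = -3$ ($A{\left(R \right)} = \left(-3\right) 11 - -30 = -33 + 30 = -3$)
$M{\left(m \right)} = 8 - 5 m$
$q = 2 i \sqrt{834}$ ($q = \sqrt{-3333 - 3} = \sqrt{-3336} = 2 i \sqrt{834} \approx 57.758 i$)
$\sqrt{M{\left(w{\left(-5,h \right)} \right)} + q} = \sqrt{\left(8 - 0\right) + 2 i \sqrt{834}} = \sqrt{\left(8 + 0\right) + 2 i \sqrt{834}} = \sqrt{8 + 2 i \sqrt{834}}$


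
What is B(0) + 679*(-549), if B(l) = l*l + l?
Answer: -372771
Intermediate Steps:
B(l) = l + l**2 (B(l) = l**2 + l = l + l**2)
B(0) + 679*(-549) = 0*(1 + 0) + 679*(-549) = 0*1 - 372771 = 0 - 372771 = -372771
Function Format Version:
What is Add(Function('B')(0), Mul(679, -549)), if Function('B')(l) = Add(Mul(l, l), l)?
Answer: -372771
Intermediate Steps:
Function('B')(l) = Add(l, Pow(l, 2)) (Function('B')(l) = Add(Pow(l, 2), l) = Add(l, Pow(l, 2)))
Add(Function('B')(0), Mul(679, -549)) = Add(Mul(0, Add(1, 0)), Mul(679, -549)) = Add(Mul(0, 1), -372771) = Add(0, -372771) = -372771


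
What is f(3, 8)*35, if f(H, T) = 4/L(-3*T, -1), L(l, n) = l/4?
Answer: -70/3 ≈ -23.333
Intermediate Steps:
L(l, n) = l/4 (L(l, n) = l*(1/4) = l/4)
f(H, T) = -16/(3*T) (f(H, T) = 4/(((-3*T)/4)) = 4/((-3*T/4)) = 4*(-4/(3*T)) = -16/(3*T))
f(3, 8)*35 = -16/3/8*35 = -16/3*1/8*35 = -2/3*35 = -70/3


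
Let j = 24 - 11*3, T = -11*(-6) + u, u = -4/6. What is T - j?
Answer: 223/3 ≈ 74.333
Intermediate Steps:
u = -⅔ (u = -4*⅙ = -⅔ ≈ -0.66667)
T = 196/3 (T = -11*(-6) - ⅔ = 66 - ⅔ = 196/3 ≈ 65.333)
j = -9 (j = 24 - 33 = -9)
T - j = 196/3 - 1*(-9) = 196/3 + 9 = 223/3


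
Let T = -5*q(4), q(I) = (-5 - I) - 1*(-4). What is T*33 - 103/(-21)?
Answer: 17428/21 ≈ 829.90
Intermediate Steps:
q(I) = -1 - I (q(I) = (-5 - I) + 4 = -1 - I)
T = 25 (T = -5*(-1 - 1*4) = -5*(-1 - 4) = -5*(-5) = 25)
T*33 - 103/(-21) = 25*33 - 103/(-21) = 825 - 103*(-1/21) = 825 + 103/21 = 17428/21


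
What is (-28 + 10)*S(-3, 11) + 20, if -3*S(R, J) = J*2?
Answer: 152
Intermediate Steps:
S(R, J) = -2*J/3 (S(R, J) = -J*2/3 = -2*J/3)
(-28 + 10)*S(-3, 11) + 20 = (-28 + 10)*(-2/3*11) + 20 = -18*(-22/3) + 20 = 132 + 20 = 152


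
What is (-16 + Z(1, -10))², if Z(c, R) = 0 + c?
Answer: 225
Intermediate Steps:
Z(c, R) = c
(-16 + Z(1, -10))² = (-16 + 1)² = (-15)² = 225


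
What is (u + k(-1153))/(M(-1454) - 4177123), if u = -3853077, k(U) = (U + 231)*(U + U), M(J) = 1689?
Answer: 1726945/4175434 ≈ 0.41360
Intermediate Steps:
k(U) = 2*U*(231 + U) (k(U) = (231 + U)*(2*U) = 2*U*(231 + U))
(u + k(-1153))/(M(-1454) - 4177123) = (-3853077 + 2*(-1153)*(231 - 1153))/(1689 - 4177123) = (-3853077 + 2*(-1153)*(-922))/(-4175434) = (-3853077 + 2126132)*(-1/4175434) = -1726945*(-1/4175434) = 1726945/4175434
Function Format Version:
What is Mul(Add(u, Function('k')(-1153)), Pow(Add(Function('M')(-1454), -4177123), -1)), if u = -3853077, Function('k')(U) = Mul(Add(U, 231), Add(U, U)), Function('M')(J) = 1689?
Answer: Rational(1726945, 4175434) ≈ 0.41360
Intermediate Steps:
Function('k')(U) = Mul(2, U, Add(231, U)) (Function('k')(U) = Mul(Add(231, U), Mul(2, U)) = Mul(2, U, Add(231, U)))
Mul(Add(u, Function('k')(-1153)), Pow(Add(Function('M')(-1454), -4177123), -1)) = Mul(Add(-3853077, Mul(2, -1153, Add(231, -1153))), Pow(Add(1689, -4177123), -1)) = Mul(Add(-3853077, Mul(2, -1153, -922)), Pow(-4175434, -1)) = Mul(Add(-3853077, 2126132), Rational(-1, 4175434)) = Mul(-1726945, Rational(-1, 4175434)) = Rational(1726945, 4175434)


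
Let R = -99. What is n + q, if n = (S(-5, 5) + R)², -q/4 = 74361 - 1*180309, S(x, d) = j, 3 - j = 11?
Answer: 435241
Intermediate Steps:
j = -8 (j = 3 - 1*11 = 3 - 11 = -8)
S(x, d) = -8
q = 423792 (q = -4*(74361 - 1*180309) = -4*(74361 - 180309) = -4*(-105948) = 423792)
n = 11449 (n = (-8 - 99)² = (-107)² = 11449)
n + q = 11449 + 423792 = 435241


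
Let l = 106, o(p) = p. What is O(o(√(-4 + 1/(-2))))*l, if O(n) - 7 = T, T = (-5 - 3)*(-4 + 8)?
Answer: -2650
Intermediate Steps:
T = -32 (T = -8*4 = -32)
O(n) = -25 (O(n) = 7 - 32 = -25)
O(o(√(-4 + 1/(-2))))*l = -25*106 = -2650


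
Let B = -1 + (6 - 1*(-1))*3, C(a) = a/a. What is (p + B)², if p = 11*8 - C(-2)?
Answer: 11449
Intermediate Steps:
C(a) = 1
p = 87 (p = 11*8 - 1*1 = 88 - 1 = 87)
B = 20 (B = -1 + (6 + 1)*3 = -1 + 7*3 = -1 + 21 = 20)
(p + B)² = (87 + 20)² = 107² = 11449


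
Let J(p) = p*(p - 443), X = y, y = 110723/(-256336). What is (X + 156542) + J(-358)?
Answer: 113633638077/256336 ≈ 4.4330e+5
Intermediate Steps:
y = -110723/256336 (y = 110723*(-1/256336) = -110723/256336 ≈ -0.43194)
X = -110723/256336 ≈ -0.43194
J(p) = p*(-443 + p)
(X + 156542) + J(-358) = (-110723/256336 + 156542) - 358*(-443 - 358) = 40127239389/256336 - 358*(-801) = 40127239389/256336 + 286758 = 113633638077/256336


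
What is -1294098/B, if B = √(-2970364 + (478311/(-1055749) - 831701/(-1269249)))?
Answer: 647049*I*√5333651805824069937941893004754/1990156164350089877 ≈ 750.87*I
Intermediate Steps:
B = I*√5333651805824069937941893004754/1340008362501 (B = √(-2970364 + (478311*(-1/1055749) - 831701*(-1/1269249))) = √(-2970364 + (-478311/1055749 + 831701/1269249)) = √(-2970364 + 270971740610/1340008362501) = √(-3980312328700179754/1340008362501) = I*√5333651805824069937941893004754/1340008362501 ≈ 1723.5*I)
-1294098/B = -1294098*(-I*√5333651805824069937941893004754/3980312328700179754) = -(-647049)*I*√5333651805824069937941893004754/1990156164350089877 = 647049*I*√5333651805824069937941893004754/1990156164350089877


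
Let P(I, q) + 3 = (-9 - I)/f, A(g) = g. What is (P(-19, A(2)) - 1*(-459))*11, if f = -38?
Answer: 95249/19 ≈ 5013.1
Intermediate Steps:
P(I, q) = -105/38 + I/38 (P(I, q) = -3 + (-9 - I)/(-38) = -3 + (-9 - I)*(-1/38) = -3 + (9/38 + I/38) = -105/38 + I/38)
(P(-19, A(2)) - 1*(-459))*11 = ((-105/38 + (1/38)*(-19)) - 1*(-459))*11 = ((-105/38 - 1/2) + 459)*11 = (-62/19 + 459)*11 = (8659/19)*11 = 95249/19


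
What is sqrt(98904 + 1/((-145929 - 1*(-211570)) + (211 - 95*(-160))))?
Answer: sqrt(162435644703367)/40526 ≈ 314.49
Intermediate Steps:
sqrt(98904 + 1/((-145929 - 1*(-211570)) + (211 - 95*(-160)))) = sqrt(98904 + 1/((-145929 + 211570) + (211 + 15200))) = sqrt(98904 + 1/(65641 + 15411)) = sqrt(98904 + 1/81052) = sqrt(8016367009/81052) = sqrt(162435644703367)/40526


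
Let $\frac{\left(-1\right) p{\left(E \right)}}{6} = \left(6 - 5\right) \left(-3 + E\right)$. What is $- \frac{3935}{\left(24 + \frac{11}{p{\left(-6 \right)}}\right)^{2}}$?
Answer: $- \frac{11474460}{1708249} \approx -6.7171$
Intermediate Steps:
$p{\left(E \right)} = 18 - 6 E$ ($p{\left(E \right)} = - 6 \left(6 - 5\right) \left(-3 + E\right) = - 6 \cdot 1 \left(-3 + E\right) = - 6 \left(-3 + E\right) = 18 - 6 E$)
$- \frac{3935}{\left(24 + \frac{11}{p{\left(-6 \right)}}\right)^{2}} = - \frac{3935}{\left(24 + \frac{11}{18 - -36}\right)^{2}} = - \frac{3935}{\left(24 + \frac{11}{18 + 36}\right)^{2}} = - \frac{3935}{\left(24 + \frac{11}{54}\right)^{2}} = - \frac{3935}{\left(\frac{1307}{54}\right)^{2}} = - \frac{3935}{\frac{1708249}{2916}} = \left(-3935\right) \frac{2916}{1708249} = - \frac{11474460}{1708249}$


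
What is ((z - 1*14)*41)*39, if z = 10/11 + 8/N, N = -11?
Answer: -243048/11 ≈ -22095.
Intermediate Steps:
z = 2/11 (z = 10/11 + 8/(-11) = 10*(1/11) + 8*(-1/11) = 10/11 - 8/11 = 2/11 ≈ 0.18182)
((z - 1*14)*41)*39 = ((2/11 - 1*14)*41)*39 = ((2/11 - 14)*41)*39 = -152/11*41*39 = -6232/11*39 = -243048/11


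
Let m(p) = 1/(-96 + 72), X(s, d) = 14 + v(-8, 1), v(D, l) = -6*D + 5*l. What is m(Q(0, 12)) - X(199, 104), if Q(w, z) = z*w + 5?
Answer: -1609/24 ≈ -67.042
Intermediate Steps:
X(s, d) = 67 (X(s, d) = 14 + (-6*(-8) + 5*1) = 14 + (48 + 5) = 14 + 53 = 67)
Q(w, z) = 5 + w*z (Q(w, z) = w*z + 5 = 5 + w*z)
m(p) = -1/24 (m(p) = 1/(-24) = -1/24)
m(Q(0, 12)) - X(199, 104) = -1/24 - 1*67 = -1/24 - 67 = -1609/24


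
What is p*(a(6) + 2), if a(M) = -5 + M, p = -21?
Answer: -63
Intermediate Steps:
p*(a(6) + 2) = -21*((-5 + 6) + 2) = -21*(1 + 2) = -21*3 = -63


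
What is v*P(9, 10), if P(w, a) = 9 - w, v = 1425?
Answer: 0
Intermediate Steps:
v*P(9, 10) = 1425*(9 - 1*9) = 1425*(9 - 9) = 1425*0 = 0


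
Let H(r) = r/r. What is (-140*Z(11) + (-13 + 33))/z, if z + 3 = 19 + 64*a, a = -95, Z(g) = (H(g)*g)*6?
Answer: 2305/1516 ≈ 1.5204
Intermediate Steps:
H(r) = 1
Z(g) = 6*g (Z(g) = (1*g)*6 = g*6 = 6*g)
z = -6064 (z = -3 + (19 + 64*(-95)) = -3 + (19 - 6080) = -3 - 6061 = -6064)
(-140*Z(11) + (-13 + 33))/z = (-840*11 + (-13 + 33))/(-6064) = (-140*66 + 20)*(-1/6064) = (-9240 + 20)*(-1/6064) = -9220*(-1/6064) = 2305/1516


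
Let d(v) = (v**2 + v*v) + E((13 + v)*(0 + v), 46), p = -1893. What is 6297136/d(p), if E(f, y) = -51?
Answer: 6297136/7166847 ≈ 0.87865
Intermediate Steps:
d(v) = -51 + 2*v**2 (d(v) = (v**2 + v*v) - 51 = (v**2 + v**2) - 51 = 2*v**2 - 51 = -51 + 2*v**2)
6297136/d(p) = 6297136/(-51 + 2*(-1893)**2) = 6297136/(-51 + 2*3583449) = 6297136/(-51 + 7166898) = 6297136/7166847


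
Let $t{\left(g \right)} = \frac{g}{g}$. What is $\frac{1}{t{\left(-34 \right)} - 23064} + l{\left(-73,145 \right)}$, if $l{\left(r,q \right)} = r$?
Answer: $- \frac{1683600}{23063} \approx -73.0$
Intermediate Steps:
$t{\left(g \right)} = 1$
$\frac{1}{t{\left(-34 \right)} - 23064} + l{\left(-73,145 \right)} = \frac{1}{1 - 23064} - 73 = \frac{1}{-23063} - 73 = - \frac{1}{23063} - 73 = - \frac{1683600}{23063}$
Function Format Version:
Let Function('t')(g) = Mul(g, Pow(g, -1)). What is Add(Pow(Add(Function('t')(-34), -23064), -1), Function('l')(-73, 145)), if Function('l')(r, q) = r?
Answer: Rational(-1683600, 23063) ≈ -73.000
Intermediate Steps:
Function('t')(g) = 1
Add(Pow(Add(Function('t')(-34), -23064), -1), Function('l')(-73, 145)) = Add(Pow(Add(1, -23064), -1), -73) = Add(Pow(-23063, -1), -73) = Add(Rational(-1, 23063), -73) = Rational(-1683600, 23063)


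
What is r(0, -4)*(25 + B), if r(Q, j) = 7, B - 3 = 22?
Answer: 350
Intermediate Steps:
B = 25 (B = 3 + 22 = 25)
r(0, -4)*(25 + B) = 7*(25 + 25) = 7*50 = 350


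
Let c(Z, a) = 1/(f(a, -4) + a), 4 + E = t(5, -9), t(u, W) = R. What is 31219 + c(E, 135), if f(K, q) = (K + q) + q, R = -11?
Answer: 8179379/262 ≈ 31219.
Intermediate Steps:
t(u, W) = -11
f(K, q) = K + 2*q
E = -15 (E = -4 - 11 = -15)
c(Z, a) = 1/(-8 + 2*a) (c(Z, a) = 1/((a + 2*(-4)) + a) = 1/((a - 8) + a) = 1/((-8 + a) + a) = 1/(-8 + 2*a))
31219 + c(E, 135) = 31219 + 1/(2*(-4 + 135)) = 31219 + (1/2)/131 = 31219 + (1/2)*(1/131) = 31219 + 1/262 = 8179379/262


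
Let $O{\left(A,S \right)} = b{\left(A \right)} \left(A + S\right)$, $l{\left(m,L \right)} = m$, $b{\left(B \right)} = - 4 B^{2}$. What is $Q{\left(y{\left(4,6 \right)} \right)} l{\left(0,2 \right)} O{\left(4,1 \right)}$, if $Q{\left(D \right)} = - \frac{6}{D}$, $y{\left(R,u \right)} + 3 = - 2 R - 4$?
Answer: $0$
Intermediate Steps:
$y{\left(R,u \right)} = -7 - 2 R$ ($y{\left(R,u \right)} = -3 - \left(4 + 2 R\right) = -7 - 2 R$)
$O{\left(A,S \right)} = - 4 A^{2} \left(A + S\right)$
$Q{\left(y{\left(4,6 \right)} \right)} l{\left(0,2 \right)} O{\left(4,1 \right)} = - \frac{6}{-7 - 8} \cdot 0 \cdot 4 \cdot 4^{2} \left(\left(-1\right) 4 - 1\right) = - \frac{6}{-7 - 8} \cdot 0 \cdot 4 \cdot 16 \left(-4 - 1\right) = - \frac{6}{-15} \cdot 0 \cdot 4 \cdot 16 \left(-5\right) = \left(-6\right) \left(- \frac{1}{15}\right) 0 \left(-320\right) = \frac{2}{5} \cdot 0 \left(-320\right) = 0 \left(-320\right) = 0$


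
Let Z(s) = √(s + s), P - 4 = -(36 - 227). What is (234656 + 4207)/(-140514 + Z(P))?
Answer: -5593932597/3290697301 - 79621*√390/6581394602 ≈ -1.7002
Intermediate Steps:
P = 195 (P = 4 - (36 - 227) = 4 - 1*(-191) = 4 + 191 = 195)
Z(s) = √2*√s (Z(s) = √(2*s) = √2*√s)
(234656 + 4207)/(-140514 + Z(P)) = (234656 + 4207)/(-140514 + √2*√195) = 238863/(-140514 + √390)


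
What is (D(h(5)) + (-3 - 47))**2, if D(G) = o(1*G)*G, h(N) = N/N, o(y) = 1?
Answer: 2401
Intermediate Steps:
h(N) = 1
D(G) = G (D(G) = 1*G = G)
(D(h(5)) + (-3 - 47))**2 = (1 + (-3 - 47))**2 = (1 - 50)**2 = (-49)**2 = 2401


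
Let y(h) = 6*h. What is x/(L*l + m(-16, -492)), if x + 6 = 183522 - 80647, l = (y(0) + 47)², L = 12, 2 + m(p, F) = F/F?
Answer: 7913/2039 ≈ 3.8808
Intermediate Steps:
m(p, F) = -1 (m(p, F) = -2 + F/F = -2 + 1 = -1)
l = 2209 (l = (6*0 + 47)² = (0 + 47)² = 47² = 2209)
x = 102869 (x = -6 + (183522 - 80647) = -6 + 102875 = 102869)
x/(L*l + m(-16, -492)) = 102869/(12*2209 - 1) = 102869/(26508 - 1) = 102869/26507 = 102869*(1/26507) = 7913/2039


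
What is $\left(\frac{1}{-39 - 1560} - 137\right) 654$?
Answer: $- \frac{47755952}{533} \approx -89598.0$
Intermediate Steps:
$\left(\frac{1}{-39 - 1560} - 137\right) 654 = \left(\frac{1}{-1599} - 137\right) 654 = \left(- \frac{1}{1599} - 137\right) 654 = \left(- \frac{219064}{1599}\right) 654 = - \frac{47755952}{533}$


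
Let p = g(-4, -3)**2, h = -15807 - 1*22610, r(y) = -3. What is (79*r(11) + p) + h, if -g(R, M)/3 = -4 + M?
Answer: -38213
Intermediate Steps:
g(R, M) = 12 - 3*M (g(R, M) = -3*(-4 + M) = 12 - 3*M)
h = -38417 (h = -15807 - 22610 = -38417)
p = 441 (p = (12 - 3*(-3))**2 = (12 + 9)**2 = 21**2 = 441)
(79*r(11) + p) + h = (79*(-3) + 441) - 38417 = (-237 + 441) - 38417 = 204 - 38417 = -38213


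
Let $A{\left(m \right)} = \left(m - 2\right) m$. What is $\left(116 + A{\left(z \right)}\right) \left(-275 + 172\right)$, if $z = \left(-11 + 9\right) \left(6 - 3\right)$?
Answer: $-16892$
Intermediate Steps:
$z = -6$ ($z = \left(-2\right) 3 = -6$)
$A{\left(m \right)} = m \left(-2 + m\right)$ ($A{\left(m \right)} = \left(-2 + m\right) m = m \left(-2 + m\right)$)
$\left(116 + A{\left(z \right)}\right) \left(-275 + 172\right) = \left(116 - 6 \left(-2 - 6\right)\right) \left(-275 + 172\right) = \left(116 - -48\right) \left(-103\right) = \left(116 + 48\right) \left(-103\right) = 164 \left(-103\right) = -16892$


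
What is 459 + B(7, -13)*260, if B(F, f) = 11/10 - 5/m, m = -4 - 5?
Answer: 8005/9 ≈ 889.44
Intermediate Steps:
m = -9
B(F, f) = 149/90 (B(F, f) = 11/10 - 5/(-9) = 11*(⅒) - 5*(-⅑) = 11/10 + 5/9 = 149/90)
459 + B(7, -13)*260 = 459 + (149/90)*260 = 459 + 3874/9 = 8005/9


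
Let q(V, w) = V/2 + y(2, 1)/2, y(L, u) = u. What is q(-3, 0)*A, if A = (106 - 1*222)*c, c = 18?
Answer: 2088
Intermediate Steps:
q(V, w) = ½ + V/2 (q(V, w) = V/2 + 1/2 = V*(½) + 1*(½) = V/2 + ½ = ½ + V/2)
A = -2088 (A = (106 - 1*222)*18 = (106 - 222)*18 = -116*18 = -2088)
q(-3, 0)*A = (½ + (½)*(-3))*(-2088) = (½ - 3/2)*(-2088) = -1*(-2088) = 2088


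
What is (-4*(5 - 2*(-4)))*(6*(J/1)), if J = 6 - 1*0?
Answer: -1872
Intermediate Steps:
J = 6 (J = 6 + 0 = 6)
(-4*(5 - 2*(-4)))*(6*(J/1)) = (-4*(5 - 2*(-4)))*(6*(6/1)) = (-4*(5 + 8))*(6*(6*1)) = (-4*13)*(6*6) = -52*36 = -1872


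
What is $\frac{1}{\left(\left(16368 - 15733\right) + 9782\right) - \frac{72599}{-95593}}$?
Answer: $\frac{95593}{995864880} \approx 9.599 \cdot 10^{-5}$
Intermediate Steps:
$\frac{1}{\left(\left(16368 - 15733\right) + 9782\right) - \frac{72599}{-95593}} = \frac{1}{\left(\left(16368 - 15733\right) + 9782\right) - - \frac{72599}{95593}} = \frac{1}{\left(635 + 9782\right) + \frac{72599}{95593}} = \frac{1}{10417 + \frac{72599}{95593}} = \frac{1}{\frac{995864880}{95593}} = \frac{95593}{995864880}$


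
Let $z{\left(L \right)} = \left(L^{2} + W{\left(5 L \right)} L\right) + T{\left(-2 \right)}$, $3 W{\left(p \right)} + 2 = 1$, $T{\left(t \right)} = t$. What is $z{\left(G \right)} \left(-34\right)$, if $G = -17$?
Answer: $- \frac{29852}{3} \approx -9950.7$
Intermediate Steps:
$W{\left(p \right)} = - \frac{1}{3}$ ($W{\left(p \right)} = - \frac{2}{3} + \frac{1}{3} \cdot 1 = - \frac{2}{3} + \frac{1}{3} = - \frac{1}{3}$)
$z{\left(L \right)} = -2 + L^{2} - \frac{L}{3}$ ($z{\left(L \right)} = \left(L^{2} - \frac{L}{3}\right) - 2 = -2 + L^{2} - \frac{L}{3}$)
$z{\left(G \right)} \left(-34\right) = \left(-2 + \left(-17\right)^{2} - - \frac{17}{3}\right) \left(-34\right) = \left(-2 + 289 + \frac{17}{3}\right) \left(-34\right) = \frac{878}{3} \left(-34\right) = - \frac{29852}{3}$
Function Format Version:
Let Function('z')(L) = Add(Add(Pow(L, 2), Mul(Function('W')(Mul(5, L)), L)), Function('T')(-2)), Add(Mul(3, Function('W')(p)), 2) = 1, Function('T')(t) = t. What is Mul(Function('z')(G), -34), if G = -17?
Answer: Rational(-29852, 3) ≈ -9950.7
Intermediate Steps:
Function('W')(p) = Rational(-1, 3) (Function('W')(p) = Add(Rational(-2, 3), Mul(Rational(1, 3), 1)) = Add(Rational(-2, 3), Rational(1, 3)) = Rational(-1, 3))
Function('z')(L) = Add(-2, Pow(L, 2), Mul(Rational(-1, 3), L)) (Function('z')(L) = Add(Add(Pow(L, 2), Mul(Rational(-1, 3), L)), -2) = Add(-2, Pow(L, 2), Mul(Rational(-1, 3), L)))
Mul(Function('z')(G), -34) = Mul(Add(-2, Pow(-17, 2), Mul(Rational(-1, 3), -17)), -34) = Mul(Add(-2, 289, Rational(17, 3)), -34) = Mul(Rational(878, 3), -34) = Rational(-29852, 3)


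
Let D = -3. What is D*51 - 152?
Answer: -305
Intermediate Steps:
D*51 - 152 = -3*51 - 152 = -153 - 152 = -305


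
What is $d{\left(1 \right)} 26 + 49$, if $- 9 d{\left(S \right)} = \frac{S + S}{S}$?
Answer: $\frac{389}{9} \approx 43.222$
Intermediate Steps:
$d{\left(S \right)} = - \frac{2}{9}$ ($d{\left(S \right)} = - \frac{\left(S + S\right) \frac{1}{S}}{9} = - \frac{2 S \frac{1}{S}}{9} = \left(- \frac{1}{9}\right) 2 = - \frac{2}{9}$)
$d{\left(1 \right)} 26 + 49 = \left(- \frac{2}{9}\right) 26 + 49 = - \frac{52}{9} + 49 = \frac{389}{9}$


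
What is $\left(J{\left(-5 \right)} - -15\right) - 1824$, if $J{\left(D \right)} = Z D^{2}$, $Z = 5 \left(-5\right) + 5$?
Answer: $-2309$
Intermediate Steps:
$Z = -20$ ($Z = -25 + 5 = -20$)
$J{\left(D \right)} = - 20 D^{2}$
$\left(J{\left(-5 \right)} - -15\right) - 1824 = \left(- 20 \left(-5\right)^{2} - -15\right) - 1824 = \left(\left(-20\right) 25 + 15\right) - 1824 = \left(-500 + 15\right) - 1824 = -485 - 1824 = -2309$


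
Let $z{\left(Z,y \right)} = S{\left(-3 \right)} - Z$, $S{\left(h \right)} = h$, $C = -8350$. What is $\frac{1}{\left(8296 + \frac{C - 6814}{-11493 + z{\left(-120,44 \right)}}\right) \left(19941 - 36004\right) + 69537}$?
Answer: $- \frac{2844}{378850726517} \approx -7.5069 \cdot 10^{-9}$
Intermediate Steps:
$z{\left(Z,y \right)} = -3 - Z$
$\frac{1}{\left(8296 + \frac{C - 6814}{-11493 + z{\left(-120,44 \right)}}\right) \left(19941 - 36004\right) + 69537} = \frac{1}{\left(8296 + \frac{-8350 - 6814}{-11493 - -117}\right) \left(19941 - 36004\right) + 69537} = \frac{1}{\left(8296 - \frac{15164}{-11493 + \left(-3 + 120\right)}\right) \left(-16063\right) + 69537} = \frac{1}{\left(8296 - \frac{15164}{-11493 + 117}\right) \left(-16063\right) + 69537} = \frac{1}{\left(8296 - \frac{15164}{-11376}\right) \left(-16063\right) + 69537} = \frac{1}{\left(8296 - - \frac{3791}{2844}\right) \left(-16063\right) + 69537} = \frac{1}{\left(8296 + \frac{3791}{2844}\right) \left(-16063\right) + 69537} = \frac{1}{\frac{23597615}{2844} \left(-16063\right) + 69537} = \frac{1}{- \frac{379048489745}{2844} + 69537} = \frac{1}{- \frac{378850726517}{2844}} = - \frac{2844}{378850726517}$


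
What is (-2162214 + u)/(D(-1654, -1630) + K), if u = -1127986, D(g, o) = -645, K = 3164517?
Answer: -411275/395484 ≈ -1.0399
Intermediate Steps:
(-2162214 + u)/(D(-1654, -1630) + K) = (-2162214 - 1127986)/(-645 + 3164517) = -3290200/3163872 = -3290200*1/3163872 = -411275/395484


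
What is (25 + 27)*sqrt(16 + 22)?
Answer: 52*sqrt(38) ≈ 320.55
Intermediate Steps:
(25 + 27)*sqrt(16 + 22) = 52*sqrt(38)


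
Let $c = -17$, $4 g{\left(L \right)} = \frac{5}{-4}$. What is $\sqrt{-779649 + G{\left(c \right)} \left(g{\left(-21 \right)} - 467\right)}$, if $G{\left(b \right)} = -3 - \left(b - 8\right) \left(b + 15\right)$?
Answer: $\frac{i \sqrt{12078103}}{4} \approx 868.84 i$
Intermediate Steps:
$g{\left(L \right)} = - \frac{5}{16}$ ($g{\left(L \right)} = \frac{5 \frac{1}{-4}}{4} = \frac{5 \left(- \frac{1}{4}\right)}{4} = \frac{1}{4} \left(- \frac{5}{4}\right) = - \frac{5}{16}$)
$G{\left(b \right)} = -3 - \left(-8 + b\right) \left(15 + b\right)$
$\sqrt{-779649 + G{\left(c \right)} \left(g{\left(-21 \right)} - 467\right)} = \sqrt{-779649 + \left(117 - \left(-17\right)^{2} - -119\right) \left(- \frac{5}{16} - 467\right)} = \sqrt{-779649 + \left(117 - 289 + 119\right) \left(- \frac{7477}{16}\right)} = \sqrt{-779649 - - \frac{396281}{16}} = \sqrt{-779649 + \frac{396281}{16}} = \sqrt{- \frac{12078103}{16}} = \frac{i \sqrt{12078103}}{4}$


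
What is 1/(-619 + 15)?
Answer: -1/604 ≈ -0.0016556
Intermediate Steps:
1/(-619 + 15) = 1/(-604) = -1/604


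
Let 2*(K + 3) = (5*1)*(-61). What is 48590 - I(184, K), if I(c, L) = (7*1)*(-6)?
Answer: 48632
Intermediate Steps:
K = -311/2 (K = -3 + ((5*1)*(-61))/2 = -3 + (5*(-61))/2 = -3 + (½)*(-305) = -3 - 305/2 = -311/2 ≈ -155.50)
I(c, L) = -42 (I(c, L) = 7*(-6) = -42)
48590 - I(184, K) = 48590 - 1*(-42) = 48590 + 42 = 48632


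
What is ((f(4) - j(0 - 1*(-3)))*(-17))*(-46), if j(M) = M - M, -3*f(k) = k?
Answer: -3128/3 ≈ -1042.7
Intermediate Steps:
f(k) = -k/3
j(M) = 0
((f(4) - j(0 - 1*(-3)))*(-17))*(-46) = ((-⅓*4 - 1*0)*(-17))*(-46) = ((-4/3 + 0)*(-17))*(-46) = -4/3*(-17)*(-46) = (68/3)*(-46) = -3128/3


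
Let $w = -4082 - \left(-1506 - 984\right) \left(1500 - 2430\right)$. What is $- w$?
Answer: $2319782$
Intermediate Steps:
$w = -2319782$ ($w = -4082 - \left(-2490\right) \left(-930\right) = -4082 - 2315700 = -2319782$)
$- w = \left(-1\right) \left(-2319782\right) = 2319782$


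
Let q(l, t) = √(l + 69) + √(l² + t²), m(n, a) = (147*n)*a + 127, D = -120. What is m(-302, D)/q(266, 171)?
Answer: 5327407/(√335 + 19*√277) ≈ 15925.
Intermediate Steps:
m(n, a) = 127 + 147*a*n (m(n, a) = 147*a*n + 127 = 127 + 147*a*n)
q(l, t) = √(69 + l) + √(l² + t²)
m(-302, D)/q(266, 171) = (127 + 147*(-120)*(-302))/(√(69 + 266) + √(266² + 171²)) = (127 + 5327280)/(√335 + √(70756 + 29241)) = 5327407/(√335 + √99997) = 5327407/(√335 + 19*√277)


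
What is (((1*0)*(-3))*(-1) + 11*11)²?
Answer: 14641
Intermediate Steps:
(((1*0)*(-3))*(-1) + 11*11)² = ((0*(-3))*(-1) + 121)² = (0*(-1) + 121)² = (0 + 121)² = 121² = 14641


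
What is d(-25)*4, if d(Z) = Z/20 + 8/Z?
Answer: -157/25 ≈ -6.2800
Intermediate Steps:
d(Z) = 8/Z + Z/20 (d(Z) = Z*(1/20) + 8/Z = Z/20 + 8/Z = 8/Z + Z/20)
d(-25)*4 = (8/(-25) + (1/20)*(-25))*4 = (8*(-1/25) - 5/4)*4 = (-8/25 - 5/4)*4 = -157/100*4 = -157/25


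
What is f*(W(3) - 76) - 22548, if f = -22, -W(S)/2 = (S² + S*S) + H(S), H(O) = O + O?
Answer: -19820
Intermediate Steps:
H(O) = 2*O
W(S) = -4*S - 4*S² (W(S) = -2*((S² + S*S) + 2*S) = -2*((S² + S²) + 2*S) = -2*(2*S² + 2*S) = -2*(2*S + 2*S²) = -4*S - 4*S²)
f*(W(3) - 76) - 22548 = -22*(4*3*(-1 - 1*3) - 76) - 22548 = -22*(4*3*(-1 - 3) - 76) - 22548 = -22*(4*3*(-4) - 76) - 22548 = -22*(-48 - 76) - 22548 = -22*(-124) - 22548 = 2728 - 22548 = -19820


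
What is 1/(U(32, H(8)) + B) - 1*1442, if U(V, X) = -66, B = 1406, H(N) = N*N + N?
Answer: -1932279/1340 ≈ -1442.0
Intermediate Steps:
H(N) = N + N² (H(N) = N² + N = N + N²)
1/(U(32, H(8)) + B) - 1*1442 = 1/(-66 + 1406) - 1*1442 = 1/1340 - 1442 = -1932279/1340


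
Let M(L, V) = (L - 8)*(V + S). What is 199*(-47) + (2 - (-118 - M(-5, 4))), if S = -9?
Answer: -9168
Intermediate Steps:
M(L, V) = (-9 + V)*(-8 + L) (M(L, V) = (L - 8)*(V - 9) = (-8 + L)*(-9 + V) = (-9 + V)*(-8 + L))
199*(-47) + (2 - (-118 - M(-5, 4))) = 199*(-47) + (2 - (-118 - (72 - 9*(-5) - 8*4 - 5*4))) = -9353 + (2 - (-118 - (72 + 45 - 32 - 20))) = -9353 + (2 - (-118 - 1*65)) = -9353 + (2 - (-118 - 65)) = -9353 + (2 - 1*(-183)) = -9353 + (2 + 183) = -9353 + 185 = -9168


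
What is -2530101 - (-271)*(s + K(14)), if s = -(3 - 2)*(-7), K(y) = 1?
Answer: -2527933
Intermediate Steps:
s = 7 (s = -1*1*(-7) = -1*(-7) = 7)
-2530101 - (-271)*(s + K(14)) = -2530101 - (-271)*(7 + 1) = -2530101 - (-271)*8 = -2530101 - 1*(-2168) = -2530101 + 2168 = -2527933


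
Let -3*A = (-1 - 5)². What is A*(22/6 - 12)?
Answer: 100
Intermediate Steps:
A = -12 (A = -(-1 - 5)²/3 = -⅓*(-6)² = -⅓*36 = -12)
A*(22/6 - 12) = -12*(22/6 - 12) = -12*(22*(⅙) - 12) = -12*(11/3 - 12) = -12*(-25/3) = 100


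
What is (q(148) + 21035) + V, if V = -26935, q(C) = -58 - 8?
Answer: -5966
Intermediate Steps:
q(C) = -66
(q(148) + 21035) + V = (-66 + 21035) - 26935 = 20969 - 26935 = -5966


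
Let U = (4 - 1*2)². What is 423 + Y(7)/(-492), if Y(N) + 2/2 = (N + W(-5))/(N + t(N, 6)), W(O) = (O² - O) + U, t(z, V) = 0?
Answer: 728389/1722 ≈ 422.99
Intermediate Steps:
U = 4 (U = (4 - 2)² = 2² = 4)
W(O) = 4 + O² - O (W(O) = (O² - O) + 4 = 4 + O² - O)
Y(N) = -1 + (34 + N)/N (Y(N) = -1 + (N + (4 + (-5)² - 1*(-5)))/(N + 0) = -1 + (N + (4 + 25 + 5))/N = -1 + (N + 34)/N = -1 + (34 + N)/N)
423 + Y(7)/(-492) = 423 + (34/7)/(-492) = 423 + (34*(⅐))*(-1/492) = 423 + (34/7)*(-1/492) = 423 - 17/1722 = 728389/1722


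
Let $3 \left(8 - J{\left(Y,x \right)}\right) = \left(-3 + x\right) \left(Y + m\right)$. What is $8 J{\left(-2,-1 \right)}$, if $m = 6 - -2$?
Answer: $128$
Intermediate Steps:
$m = 8$ ($m = 6 + 2 = 8$)
$J{\left(Y,x \right)} = 8 - \frac{\left(-3 + x\right) \left(8 + Y\right)}{3}$ ($J{\left(Y,x \right)} = 8 - \frac{\left(-3 + x\right) \left(Y + 8\right)}{3} = 8 - \frac{\left(-3 + x\right) \left(8 + Y\right)}{3}$)
$8 J{\left(-2,-1 \right)} = 8 \left(16 - 2 - - \frac{8}{3} - \left(- \frac{2}{3}\right) \left(-1\right)\right) = 8 \left(16 - 2 + \frac{8}{3} - \frac{2}{3}\right) = 8 \cdot 16 = 128$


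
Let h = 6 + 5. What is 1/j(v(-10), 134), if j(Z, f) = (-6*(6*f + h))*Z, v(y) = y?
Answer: 1/48900 ≈ 2.0450e-5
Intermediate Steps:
h = 11
j(Z, f) = Z*(-66 - 36*f) (j(Z, f) = (-6*(6*f + 11))*Z = (-6*(11 + 6*f))*Z = (-66 - 36*f)*Z = Z*(-66 - 36*f))
1/j(v(-10), 134) = 1/(-6*(-10)*(11 + 6*134)) = 1/(-6*(-10)*(11 + 804)) = 1/(-6*(-10)*815) = 1/48900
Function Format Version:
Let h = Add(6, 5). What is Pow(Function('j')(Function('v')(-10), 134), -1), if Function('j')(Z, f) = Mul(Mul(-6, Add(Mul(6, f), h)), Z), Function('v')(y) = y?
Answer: Rational(1, 48900) ≈ 2.0450e-5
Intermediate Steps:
h = 11
Function('j')(Z, f) = Mul(Z, Add(-66, Mul(-36, f))) (Function('j')(Z, f) = Mul(Mul(-6, Add(Mul(6, f), 11)), Z) = Mul(Mul(-6, Add(11, Mul(6, f))), Z) = Mul(Add(-66, Mul(-36, f)), Z) = Mul(Z, Add(-66, Mul(-36, f))))
Pow(Function('j')(Function('v')(-10), 134), -1) = Pow(Mul(-6, -10, Add(11, Mul(6, 134))), -1) = Pow(Mul(-6, -10, Add(11, 804)), -1) = Pow(Mul(-6, -10, 815), -1) = Pow(48900, -1) = Rational(1, 48900)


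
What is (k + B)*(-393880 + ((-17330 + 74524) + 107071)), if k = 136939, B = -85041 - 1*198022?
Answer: 33552262260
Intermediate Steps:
B = -283063 (B = -85041 - 198022 = -283063)
(k + B)*(-393880 + ((-17330 + 74524) + 107071)) = (136939 - 283063)*(-393880 + ((-17330 + 74524) + 107071)) = -146124*(-393880 + (57194 + 107071)) = -146124*(-393880 + 164265) = -146124*(-229615) = 33552262260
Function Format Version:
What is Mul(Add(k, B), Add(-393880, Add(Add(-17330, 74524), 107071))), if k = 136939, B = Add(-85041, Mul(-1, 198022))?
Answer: 33552262260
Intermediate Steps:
B = -283063 (B = Add(-85041, -198022) = -283063)
Mul(Add(k, B), Add(-393880, Add(Add(-17330, 74524), 107071))) = Mul(Add(136939, -283063), Add(-393880, Add(Add(-17330, 74524), 107071))) = Mul(-146124, Add(-393880, Add(57194, 107071))) = Mul(-146124, Add(-393880, 164265)) = Mul(-146124, -229615) = 33552262260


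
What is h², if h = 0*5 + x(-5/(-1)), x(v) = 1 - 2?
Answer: 1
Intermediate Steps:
x(v) = -1
h = -1 (h = 0*5 - 1 = 0 - 1 = -1)
h² = (-1)² = 1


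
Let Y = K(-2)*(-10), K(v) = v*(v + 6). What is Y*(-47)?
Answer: -3760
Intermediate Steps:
K(v) = v*(6 + v)
Y = 80 (Y = -2*(6 - 2)*(-10) = -2*4*(-10) = -8*(-10) = 80)
Y*(-47) = 80*(-47) = -3760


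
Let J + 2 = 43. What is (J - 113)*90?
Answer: -6480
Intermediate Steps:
J = 41 (J = -2 + 43 = 41)
(J - 113)*90 = (41 - 113)*90 = -72*90 = -6480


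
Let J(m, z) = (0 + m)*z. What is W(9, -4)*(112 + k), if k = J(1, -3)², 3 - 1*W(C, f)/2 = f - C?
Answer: 3872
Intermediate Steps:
W(C, f) = 6 - 2*f + 2*C (W(C, f) = 6 - 2*(f - C) = 6 + (-2*f + 2*C) = 6 - 2*f + 2*C)
J(m, z) = m*z
k = 9 (k = (1*(-3))² = (-3)² = 9)
W(9, -4)*(112 + k) = (6 - 2*(-4) + 2*9)*(112 + 9) = (6 + 8 + 18)*121 = 32*121 = 3872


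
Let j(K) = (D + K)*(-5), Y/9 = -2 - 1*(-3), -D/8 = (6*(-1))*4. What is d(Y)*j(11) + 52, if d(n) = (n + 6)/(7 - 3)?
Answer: -15017/4 ≈ -3754.3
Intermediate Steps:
D = 192 (D = -8*6*(-1)*4 = -(-48)*4 = -8*(-24) = 192)
Y = 9 (Y = 9*(-2 - 1*(-3)) = 9*(-2 + 3) = 9*1 = 9)
j(K) = -960 - 5*K (j(K) = (192 + K)*(-5) = -960 - 5*K)
d(n) = 3/2 + n/4 (d(n) = (6 + n)/4 = (6 + n)*(¼) = 3/2 + n/4)
d(Y)*j(11) + 52 = (3/2 + (¼)*9)*(-960 - 5*11) + 52 = (3/2 + 9/4)*(-960 - 55) + 52 = (15/4)*(-1015) + 52 = -15225/4 + 52 = -15017/4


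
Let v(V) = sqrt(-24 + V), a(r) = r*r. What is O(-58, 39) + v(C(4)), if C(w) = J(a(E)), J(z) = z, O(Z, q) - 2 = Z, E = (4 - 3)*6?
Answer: -56 + 2*sqrt(3) ≈ -52.536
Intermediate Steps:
E = 6 (E = 1*6 = 6)
O(Z, q) = 2 + Z
a(r) = r**2
C(w) = 36 (C(w) = 6**2 = 36)
O(-58, 39) + v(C(4)) = (2 - 58) + sqrt(-24 + 36) = -56 + sqrt(12) = -56 + 2*sqrt(3)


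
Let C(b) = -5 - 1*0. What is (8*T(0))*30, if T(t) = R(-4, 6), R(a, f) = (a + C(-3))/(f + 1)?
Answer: -2160/7 ≈ -308.57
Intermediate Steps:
C(b) = -5 (C(b) = -5 + 0 = -5)
R(a, f) = (-5 + a)/(1 + f) (R(a, f) = (a - 5)/(f + 1) = (-5 + a)/(1 + f))
T(t) = -9/7 (T(t) = (-5 - 4)/(1 + 6) = -9/7)
(8*T(0))*30 = (8*(-9/7))*30 = -72/7*30 = -2160/7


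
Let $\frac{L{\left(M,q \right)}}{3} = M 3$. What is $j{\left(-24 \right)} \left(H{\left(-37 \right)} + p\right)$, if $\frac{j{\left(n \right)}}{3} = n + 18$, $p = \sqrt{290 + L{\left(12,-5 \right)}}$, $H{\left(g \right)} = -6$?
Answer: $108 - 18 \sqrt{398} \approx -251.1$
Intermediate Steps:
$L{\left(M,q \right)} = 9 M$ ($L{\left(M,q \right)} = 3 M 3 = 3 \cdot 3 M = 9 M$)
$p = \sqrt{398}$ ($p = \sqrt{290 + 9 \cdot 12} = \sqrt{290 + 108} = \sqrt{398} \approx 19.95$)
$j{\left(n \right)} = 54 + 3 n$ ($j{\left(n \right)} = 3 \left(n + 18\right) = 3 \left(18 + n\right) = 54 + 3 n$)
$j{\left(-24 \right)} \left(H{\left(-37 \right)} + p\right) = \left(54 + 3 \left(-24\right)\right) \left(-6 + \sqrt{398}\right) = \left(54 - 72\right) \left(-6 + \sqrt{398}\right) = - 18 \left(-6 + \sqrt{398}\right) = 108 - 18 \sqrt{398}$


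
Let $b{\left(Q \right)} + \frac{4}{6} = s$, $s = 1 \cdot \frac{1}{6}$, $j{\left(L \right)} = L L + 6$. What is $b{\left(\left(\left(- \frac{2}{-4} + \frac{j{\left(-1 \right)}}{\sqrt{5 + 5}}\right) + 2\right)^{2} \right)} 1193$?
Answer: $- \frac{1193}{2} \approx -596.5$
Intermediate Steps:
$j{\left(L \right)} = 6 + L^{2}$ ($j{\left(L \right)} = L^{2} + 6 = 6 + L^{2}$)
$s = \frac{1}{6}$ ($s = 1 \cdot \frac{1}{6} = \frac{1}{6} \approx 0.16667$)
$b{\left(Q \right)} = - \frac{1}{2}$ ($b{\left(Q \right)} = - \frac{2}{3} + \frac{1}{6} = - \frac{1}{2}$)
$b{\left(\left(\left(- \frac{2}{-4} + \frac{j{\left(-1 \right)}}{\sqrt{5 + 5}}\right) + 2\right)^{2} \right)} 1193 = \left(- \frac{1}{2}\right) 1193 = - \frac{1193}{2}$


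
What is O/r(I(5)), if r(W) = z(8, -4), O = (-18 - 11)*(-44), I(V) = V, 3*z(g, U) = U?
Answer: -957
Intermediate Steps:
z(g, U) = U/3
O = 1276 (O = -29*(-44) = 1276)
r(W) = -4/3 (r(W) = (⅓)*(-4) = -4/3)
O/r(I(5)) = 1276/(-4/3) = 1276*(-¾) = -957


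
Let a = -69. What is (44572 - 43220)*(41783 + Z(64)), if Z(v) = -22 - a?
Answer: 56554160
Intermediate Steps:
Z(v) = 47 (Z(v) = -22 - 1*(-69) = -22 + 69 = 47)
(44572 - 43220)*(41783 + Z(64)) = (44572 - 43220)*(41783 + 47) = 1352*41830 = 56554160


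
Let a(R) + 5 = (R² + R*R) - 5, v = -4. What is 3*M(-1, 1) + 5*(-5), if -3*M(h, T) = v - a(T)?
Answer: -29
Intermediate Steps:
a(R) = -10 + 2*R² (a(R) = -5 + ((R² + R*R) - 5) = -5 + ((R² + R²) - 5) = -5 + (2*R² - 5) = -5 + (-5 + 2*R²) = -10 + 2*R²)
M(h, T) = -2 + 2*T²/3 (M(h, T) = -(-4 - (-10 + 2*T²))/3 = -(-4 + (10 - 2*T²))/3 = -(6 - 2*T²)/3 = -2 + 2*T²/3)
3*M(-1, 1) + 5*(-5) = 3*(-2 + (⅔)*1²) + 5*(-5) = 3*(-2 + (⅔)*1) - 25 = 3*(-2 + ⅔) - 25 = 3*(-4/3) - 25 = -4 - 25 = -29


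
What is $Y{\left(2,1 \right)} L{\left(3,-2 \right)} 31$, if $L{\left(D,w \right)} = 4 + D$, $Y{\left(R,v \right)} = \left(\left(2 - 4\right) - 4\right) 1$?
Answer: $-1302$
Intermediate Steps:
$Y{\left(R,v \right)} = -6$ ($Y{\left(R,v \right)} = \left(-2 - 4\right) 1 = \left(-6\right) 1 = -6$)
$Y{\left(2,1 \right)} L{\left(3,-2 \right)} 31 = - 6 \left(4 + 3\right) 31 = \left(-6\right) 7 \cdot 31 = \left(-42\right) 31 = -1302$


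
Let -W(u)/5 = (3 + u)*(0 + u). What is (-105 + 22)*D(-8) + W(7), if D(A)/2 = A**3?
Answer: 84642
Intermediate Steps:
D(A) = 2*A**3
W(u) = -5*u*(3 + u) (W(u) = -5*(3 + u)*(0 + u) = -5*(3 + u)*u = -5*u*(3 + u))
(-105 + 22)*D(-8) + W(7) = (-105 + 22)*(2*(-8)**3) - 5*7*(3 + 7) = -166*(-512) - 5*7*10 = -83*(-1024) - 350 = 84992 - 350 = 84642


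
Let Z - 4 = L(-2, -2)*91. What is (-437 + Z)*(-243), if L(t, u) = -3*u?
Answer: -27459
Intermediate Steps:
Z = 550 (Z = 4 - 3*(-2)*91 = 4 + 6*91 = 4 + 546 = 550)
(-437 + Z)*(-243) = (-437 + 550)*(-243) = 113*(-243) = -27459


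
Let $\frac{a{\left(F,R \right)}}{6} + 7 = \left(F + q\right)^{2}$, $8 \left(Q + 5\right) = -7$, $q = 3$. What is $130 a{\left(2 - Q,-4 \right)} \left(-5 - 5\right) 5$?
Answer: $- \frac{34714875}{8} \approx -4.3394 \cdot 10^{6}$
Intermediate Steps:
$Q = - \frac{47}{8}$ ($Q = -5 + \frac{1}{8} \left(-7\right) = -5 - \frac{7}{8} = - \frac{47}{8} \approx -5.875$)
$a{\left(F,R \right)} = -42 + 6 \left(3 + F\right)^{2}$ ($a{\left(F,R \right)} = -42 + 6 \left(F + 3\right)^{2} = -42 + 6 \left(3 + F\right)^{2}$)
$130 a{\left(2 - Q,-4 \right)} \left(-5 - 5\right) 5 = 130 \left(-42 + 6 \left(3 + \left(2 - - \frac{47}{8}\right)\right)^{2}\right) \left(-5 - 5\right) 5 = 130 \left(-42 + 6 \left(3 + \left(2 + \frac{47}{8}\right)\right)^{2}\right) \left(\left(-10\right) 5\right) = 130 \left(-42 + 6 \left(3 + \frac{63}{8}\right)^{2}\right) \left(-50\right) = 130 \left(-42 + 6 \left(\frac{87}{8}\right)^{2}\right) \left(-50\right) = 130 \left(-42 + 6 \cdot \frac{7569}{64}\right) \left(-50\right) = 130 \left(-42 + \frac{22707}{32}\right) \left(-50\right) = 130 \cdot \frac{21363}{32} \left(-50\right) = \frac{1388595}{16} \left(-50\right) = - \frac{34714875}{8}$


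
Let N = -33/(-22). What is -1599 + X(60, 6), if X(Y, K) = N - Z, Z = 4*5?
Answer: -3235/2 ≈ -1617.5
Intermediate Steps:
N = 3/2 (N = -33*(-1/22) = 3/2 ≈ 1.5000)
Z = 20
X(Y, K) = -37/2 (X(Y, K) = 3/2 - 1*20 = 3/2 - 20 = -37/2)
-1599 + X(60, 6) = -1599 - 37/2 = -3235/2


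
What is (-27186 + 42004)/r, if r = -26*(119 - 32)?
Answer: -7409/1131 ≈ -6.5508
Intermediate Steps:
r = -2262 (r = -26*87 = -2262)
(-27186 + 42004)/r = (-27186 + 42004)/(-2262) = 14818*(-1/2262) = -7409/1131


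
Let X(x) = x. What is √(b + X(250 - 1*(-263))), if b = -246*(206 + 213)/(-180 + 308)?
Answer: I*√18705/8 ≈ 17.096*I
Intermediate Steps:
b = -51537/64 (b = -103074/128 = -246*419/128 = -51537/64 ≈ -805.27)
√(b + X(250 - 1*(-263))) = √(-51537/64 + (250 - 1*(-263))) = √(-51537/64 + (250 + 263)) = √(-51537/64 + 513) = √(-18705/64) = I*√18705/8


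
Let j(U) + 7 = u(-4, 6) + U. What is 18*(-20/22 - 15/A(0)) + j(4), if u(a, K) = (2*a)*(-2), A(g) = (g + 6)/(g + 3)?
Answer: -1522/11 ≈ -138.36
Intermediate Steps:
A(g) = (6 + g)/(3 + g)
u(a, K) = -4*a
j(U) = 9 + U (j(U) = -7 + (-4*(-4) + U) = -7 + (16 + U) = 9 + U)
18*(-20/22 - 15/A(0)) + j(4) = 18*(-20/22 - 15*(3 + 0)/(6 + 0)) + (9 + 4) = 18*(-20*1/22 - 15/(6/3)) + 13 = 18*(-10/11 - 15/((1/3)*6)) + 13 = 18*(-10/11 - 15/2) + 13 = 18*(-185/22) + 13 = -1665/11 + 13 = -1522/11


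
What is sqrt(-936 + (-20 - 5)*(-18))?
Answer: 9*I*sqrt(6) ≈ 22.045*I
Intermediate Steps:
sqrt(-936 + (-20 - 5)*(-18)) = sqrt(-936 - 25*(-18)) = sqrt(-936 + 450) = sqrt(-486) = 9*I*sqrt(6)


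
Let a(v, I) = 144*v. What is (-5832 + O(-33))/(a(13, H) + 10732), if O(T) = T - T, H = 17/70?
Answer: -1458/3151 ≈ -0.46271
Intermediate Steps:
H = 17/70 (H = 17*(1/70) = 17/70 ≈ 0.24286)
O(T) = 0
(-5832 + O(-33))/(a(13, H) + 10732) = (-5832 + 0)/(144*13 + 10732) = -5832/(1872 + 10732) = -5832/12604 = -5832*1/12604 = -1458/3151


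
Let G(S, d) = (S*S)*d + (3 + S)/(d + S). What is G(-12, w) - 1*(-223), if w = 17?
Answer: 13346/5 ≈ 2669.2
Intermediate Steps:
G(S, d) = d*S² + (3 + S)/(S + d) (G(S, d) = S²*d + (3 + S)/(S + d) = d*S² + (3 + S)/(S + d))
G(-12, w) - 1*(-223) = (3 - 12 + 17*(-12)³ + (-12)²*17²)/(-12 + 17) - 1*(-223) = (3 - 12 + 17*(-1728) + 144*289)/5 + 223 = (3 - 12 - 29376 + 41616)/5 + 223 = (⅕)*12231 + 223 = 12231/5 + 223 = 13346/5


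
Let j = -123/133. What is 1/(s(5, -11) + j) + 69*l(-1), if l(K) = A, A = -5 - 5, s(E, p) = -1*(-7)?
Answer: -557387/808 ≈ -689.83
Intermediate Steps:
s(E, p) = 7
A = -10
j = -123/133 (j = -123*1/133 = -123/133 ≈ -0.92481)
l(K) = -10
1/(s(5, -11) + j) + 69*l(-1) = 1/(7 - 123/133) + 69*(-10) = 1/(808/133) - 690 = 133/808 - 690 = -557387/808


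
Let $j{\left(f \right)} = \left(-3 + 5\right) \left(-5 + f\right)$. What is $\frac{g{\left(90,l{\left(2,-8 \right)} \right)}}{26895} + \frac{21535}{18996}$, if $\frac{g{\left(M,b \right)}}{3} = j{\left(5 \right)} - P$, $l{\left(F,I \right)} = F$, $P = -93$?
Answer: $\frac{194827903}{170299140} \approx 1.144$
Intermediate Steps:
$j{\left(f \right)} = -10 + 2 f$ ($j{\left(f \right)} = 2 \left(-5 + f\right) = -10 + 2 f$)
$g{\left(M,b \right)} = 279$ ($g{\left(M,b \right)} = 3 \left(\left(-10 + 2 \cdot 5\right) - -93\right) = 3 \left(\left(-10 + 10\right) + 93\right) = 3 \left(0 + 93\right) = 3 \cdot 93 = 279$)
$\frac{g{\left(90,l{\left(2,-8 \right)} \right)}}{26895} + \frac{21535}{18996} = \frac{279}{26895} + \frac{21535}{18996} = 279 \cdot \frac{1}{26895} + 21535 \cdot \frac{1}{18996} = \frac{93}{8965} + \frac{21535}{18996} = \frac{194827903}{170299140}$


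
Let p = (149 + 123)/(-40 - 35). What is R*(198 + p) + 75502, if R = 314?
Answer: 10240142/75 ≈ 1.3654e+5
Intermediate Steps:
p = -272/75 (p = 272/(-75) = 272*(-1/75) = -272/75 ≈ -3.6267)
R*(198 + p) + 75502 = 314*(198 - 272/75) + 75502 = 314*(14578/75) + 75502 = 4577492/75 + 75502 = 10240142/75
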